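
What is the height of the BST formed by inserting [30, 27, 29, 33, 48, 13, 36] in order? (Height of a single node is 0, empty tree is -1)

Insertion order: [30, 27, 29, 33, 48, 13, 36]
Tree (level-order array): [30, 27, 33, 13, 29, None, 48, None, None, None, None, 36]
Compute height bottom-up (empty subtree = -1):
  height(13) = 1 + max(-1, -1) = 0
  height(29) = 1 + max(-1, -1) = 0
  height(27) = 1 + max(0, 0) = 1
  height(36) = 1 + max(-1, -1) = 0
  height(48) = 1 + max(0, -1) = 1
  height(33) = 1 + max(-1, 1) = 2
  height(30) = 1 + max(1, 2) = 3
Height = 3


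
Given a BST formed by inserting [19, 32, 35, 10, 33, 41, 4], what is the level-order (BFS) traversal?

Tree insertion order: [19, 32, 35, 10, 33, 41, 4]
Tree (level-order array): [19, 10, 32, 4, None, None, 35, None, None, 33, 41]
BFS from the root, enqueuing left then right child of each popped node:
  queue [19] -> pop 19, enqueue [10, 32], visited so far: [19]
  queue [10, 32] -> pop 10, enqueue [4], visited so far: [19, 10]
  queue [32, 4] -> pop 32, enqueue [35], visited so far: [19, 10, 32]
  queue [4, 35] -> pop 4, enqueue [none], visited so far: [19, 10, 32, 4]
  queue [35] -> pop 35, enqueue [33, 41], visited so far: [19, 10, 32, 4, 35]
  queue [33, 41] -> pop 33, enqueue [none], visited so far: [19, 10, 32, 4, 35, 33]
  queue [41] -> pop 41, enqueue [none], visited so far: [19, 10, 32, 4, 35, 33, 41]
Result: [19, 10, 32, 4, 35, 33, 41]


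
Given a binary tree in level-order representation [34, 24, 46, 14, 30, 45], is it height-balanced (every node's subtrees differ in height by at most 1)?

Tree (level-order array): [34, 24, 46, 14, 30, 45]
Definition: a tree is height-balanced if, at every node, |h(left) - h(right)| <= 1 (empty subtree has height -1).
Bottom-up per-node check:
  node 14: h_left=-1, h_right=-1, diff=0 [OK], height=0
  node 30: h_left=-1, h_right=-1, diff=0 [OK], height=0
  node 24: h_left=0, h_right=0, diff=0 [OK], height=1
  node 45: h_left=-1, h_right=-1, diff=0 [OK], height=0
  node 46: h_left=0, h_right=-1, diff=1 [OK], height=1
  node 34: h_left=1, h_right=1, diff=0 [OK], height=2
All nodes satisfy the balance condition.
Result: Balanced


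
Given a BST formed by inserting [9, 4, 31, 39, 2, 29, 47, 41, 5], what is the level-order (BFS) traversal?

Tree insertion order: [9, 4, 31, 39, 2, 29, 47, 41, 5]
Tree (level-order array): [9, 4, 31, 2, 5, 29, 39, None, None, None, None, None, None, None, 47, 41]
BFS from the root, enqueuing left then right child of each popped node:
  queue [9] -> pop 9, enqueue [4, 31], visited so far: [9]
  queue [4, 31] -> pop 4, enqueue [2, 5], visited so far: [9, 4]
  queue [31, 2, 5] -> pop 31, enqueue [29, 39], visited so far: [9, 4, 31]
  queue [2, 5, 29, 39] -> pop 2, enqueue [none], visited so far: [9, 4, 31, 2]
  queue [5, 29, 39] -> pop 5, enqueue [none], visited so far: [9, 4, 31, 2, 5]
  queue [29, 39] -> pop 29, enqueue [none], visited so far: [9, 4, 31, 2, 5, 29]
  queue [39] -> pop 39, enqueue [47], visited so far: [9, 4, 31, 2, 5, 29, 39]
  queue [47] -> pop 47, enqueue [41], visited so far: [9, 4, 31, 2, 5, 29, 39, 47]
  queue [41] -> pop 41, enqueue [none], visited so far: [9, 4, 31, 2, 5, 29, 39, 47, 41]
Result: [9, 4, 31, 2, 5, 29, 39, 47, 41]


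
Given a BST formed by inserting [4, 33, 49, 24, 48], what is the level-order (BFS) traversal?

Tree insertion order: [4, 33, 49, 24, 48]
Tree (level-order array): [4, None, 33, 24, 49, None, None, 48]
BFS from the root, enqueuing left then right child of each popped node:
  queue [4] -> pop 4, enqueue [33], visited so far: [4]
  queue [33] -> pop 33, enqueue [24, 49], visited so far: [4, 33]
  queue [24, 49] -> pop 24, enqueue [none], visited so far: [4, 33, 24]
  queue [49] -> pop 49, enqueue [48], visited so far: [4, 33, 24, 49]
  queue [48] -> pop 48, enqueue [none], visited so far: [4, 33, 24, 49, 48]
Result: [4, 33, 24, 49, 48]


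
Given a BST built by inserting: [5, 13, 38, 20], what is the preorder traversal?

Tree insertion order: [5, 13, 38, 20]
Tree (level-order array): [5, None, 13, None, 38, 20]
Preorder traversal: [5, 13, 38, 20]


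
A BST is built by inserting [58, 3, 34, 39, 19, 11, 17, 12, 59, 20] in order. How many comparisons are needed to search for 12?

Search path for 12: 58 -> 3 -> 34 -> 19 -> 11 -> 17 -> 12
Found: True
Comparisons: 7


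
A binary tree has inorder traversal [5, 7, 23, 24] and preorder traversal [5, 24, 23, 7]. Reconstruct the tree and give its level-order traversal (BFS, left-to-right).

Inorder:  [5, 7, 23, 24]
Preorder: [5, 24, 23, 7]
Algorithm: preorder visits root first, so consume preorder in order;
for each root, split the current inorder slice at that value into
left-subtree inorder and right-subtree inorder, then recurse.
Recursive splits:
  root=5; inorder splits into left=[], right=[7, 23, 24]
  root=24; inorder splits into left=[7, 23], right=[]
  root=23; inorder splits into left=[7], right=[]
  root=7; inorder splits into left=[], right=[]
Reconstructed level-order: [5, 24, 23, 7]


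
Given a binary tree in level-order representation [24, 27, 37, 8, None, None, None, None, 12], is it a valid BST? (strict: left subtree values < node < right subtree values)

Level-order array: [24, 27, 37, 8, None, None, None, None, 12]
Validate using subtree bounds (lo, hi): at each node, require lo < value < hi,
then recurse left with hi=value and right with lo=value.
Preorder trace (stopping at first violation):
  at node 24 with bounds (-inf, +inf): OK
  at node 27 with bounds (-inf, 24): VIOLATION
Node 27 violates its bound: not (-inf < 27 < 24).
Result: Not a valid BST


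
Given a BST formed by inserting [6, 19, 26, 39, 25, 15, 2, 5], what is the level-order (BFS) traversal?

Tree insertion order: [6, 19, 26, 39, 25, 15, 2, 5]
Tree (level-order array): [6, 2, 19, None, 5, 15, 26, None, None, None, None, 25, 39]
BFS from the root, enqueuing left then right child of each popped node:
  queue [6] -> pop 6, enqueue [2, 19], visited so far: [6]
  queue [2, 19] -> pop 2, enqueue [5], visited so far: [6, 2]
  queue [19, 5] -> pop 19, enqueue [15, 26], visited so far: [6, 2, 19]
  queue [5, 15, 26] -> pop 5, enqueue [none], visited so far: [6, 2, 19, 5]
  queue [15, 26] -> pop 15, enqueue [none], visited so far: [6, 2, 19, 5, 15]
  queue [26] -> pop 26, enqueue [25, 39], visited so far: [6, 2, 19, 5, 15, 26]
  queue [25, 39] -> pop 25, enqueue [none], visited so far: [6, 2, 19, 5, 15, 26, 25]
  queue [39] -> pop 39, enqueue [none], visited so far: [6, 2, 19, 5, 15, 26, 25, 39]
Result: [6, 2, 19, 5, 15, 26, 25, 39]


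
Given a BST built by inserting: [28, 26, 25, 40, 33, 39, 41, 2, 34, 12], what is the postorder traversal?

Tree insertion order: [28, 26, 25, 40, 33, 39, 41, 2, 34, 12]
Tree (level-order array): [28, 26, 40, 25, None, 33, 41, 2, None, None, 39, None, None, None, 12, 34]
Postorder traversal: [12, 2, 25, 26, 34, 39, 33, 41, 40, 28]


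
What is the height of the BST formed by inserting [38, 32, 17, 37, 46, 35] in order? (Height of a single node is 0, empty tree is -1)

Insertion order: [38, 32, 17, 37, 46, 35]
Tree (level-order array): [38, 32, 46, 17, 37, None, None, None, None, 35]
Compute height bottom-up (empty subtree = -1):
  height(17) = 1 + max(-1, -1) = 0
  height(35) = 1 + max(-1, -1) = 0
  height(37) = 1 + max(0, -1) = 1
  height(32) = 1 + max(0, 1) = 2
  height(46) = 1 + max(-1, -1) = 0
  height(38) = 1 + max(2, 0) = 3
Height = 3


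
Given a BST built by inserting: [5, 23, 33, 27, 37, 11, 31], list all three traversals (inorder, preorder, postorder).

Tree insertion order: [5, 23, 33, 27, 37, 11, 31]
Tree (level-order array): [5, None, 23, 11, 33, None, None, 27, 37, None, 31]
Inorder (L, root, R): [5, 11, 23, 27, 31, 33, 37]
Preorder (root, L, R): [5, 23, 11, 33, 27, 31, 37]
Postorder (L, R, root): [11, 31, 27, 37, 33, 23, 5]


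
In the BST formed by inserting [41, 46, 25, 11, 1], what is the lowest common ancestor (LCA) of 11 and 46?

Tree insertion order: [41, 46, 25, 11, 1]
Tree (level-order array): [41, 25, 46, 11, None, None, None, 1]
In a BST, the LCA of p=11, q=46 is the first node v on the
root-to-leaf path with p <= v <= q (go left if both < v, right if both > v).
Walk from root:
  at 41: 11 <= 41 <= 46, this is the LCA
LCA = 41


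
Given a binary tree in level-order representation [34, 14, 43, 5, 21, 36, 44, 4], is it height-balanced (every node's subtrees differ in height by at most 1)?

Tree (level-order array): [34, 14, 43, 5, 21, 36, 44, 4]
Definition: a tree is height-balanced if, at every node, |h(left) - h(right)| <= 1 (empty subtree has height -1).
Bottom-up per-node check:
  node 4: h_left=-1, h_right=-1, diff=0 [OK], height=0
  node 5: h_left=0, h_right=-1, diff=1 [OK], height=1
  node 21: h_left=-1, h_right=-1, diff=0 [OK], height=0
  node 14: h_left=1, h_right=0, diff=1 [OK], height=2
  node 36: h_left=-1, h_right=-1, diff=0 [OK], height=0
  node 44: h_left=-1, h_right=-1, diff=0 [OK], height=0
  node 43: h_left=0, h_right=0, diff=0 [OK], height=1
  node 34: h_left=2, h_right=1, diff=1 [OK], height=3
All nodes satisfy the balance condition.
Result: Balanced


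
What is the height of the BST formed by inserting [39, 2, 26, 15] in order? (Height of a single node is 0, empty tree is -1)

Insertion order: [39, 2, 26, 15]
Tree (level-order array): [39, 2, None, None, 26, 15]
Compute height bottom-up (empty subtree = -1):
  height(15) = 1 + max(-1, -1) = 0
  height(26) = 1 + max(0, -1) = 1
  height(2) = 1 + max(-1, 1) = 2
  height(39) = 1 + max(2, -1) = 3
Height = 3


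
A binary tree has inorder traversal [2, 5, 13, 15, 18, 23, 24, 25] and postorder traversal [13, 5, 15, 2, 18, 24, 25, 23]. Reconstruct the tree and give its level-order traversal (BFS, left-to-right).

Inorder:   [2, 5, 13, 15, 18, 23, 24, 25]
Postorder: [13, 5, 15, 2, 18, 24, 25, 23]
Algorithm: postorder visits root last, so walk postorder right-to-left;
each value is the root of the current inorder slice — split it at that
value, recurse on the right subtree first, then the left.
Recursive splits:
  root=23; inorder splits into left=[2, 5, 13, 15, 18], right=[24, 25]
  root=25; inorder splits into left=[24], right=[]
  root=24; inorder splits into left=[], right=[]
  root=18; inorder splits into left=[2, 5, 13, 15], right=[]
  root=2; inorder splits into left=[], right=[5, 13, 15]
  root=15; inorder splits into left=[5, 13], right=[]
  root=5; inorder splits into left=[], right=[13]
  root=13; inorder splits into left=[], right=[]
Reconstructed level-order: [23, 18, 25, 2, 24, 15, 5, 13]


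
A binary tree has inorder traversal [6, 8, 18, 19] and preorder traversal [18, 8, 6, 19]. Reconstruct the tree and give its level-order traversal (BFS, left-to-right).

Inorder:  [6, 8, 18, 19]
Preorder: [18, 8, 6, 19]
Algorithm: preorder visits root first, so consume preorder in order;
for each root, split the current inorder slice at that value into
left-subtree inorder and right-subtree inorder, then recurse.
Recursive splits:
  root=18; inorder splits into left=[6, 8], right=[19]
  root=8; inorder splits into left=[6], right=[]
  root=6; inorder splits into left=[], right=[]
  root=19; inorder splits into left=[], right=[]
Reconstructed level-order: [18, 8, 19, 6]


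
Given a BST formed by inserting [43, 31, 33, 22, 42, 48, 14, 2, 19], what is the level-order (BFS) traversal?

Tree insertion order: [43, 31, 33, 22, 42, 48, 14, 2, 19]
Tree (level-order array): [43, 31, 48, 22, 33, None, None, 14, None, None, 42, 2, 19]
BFS from the root, enqueuing left then right child of each popped node:
  queue [43] -> pop 43, enqueue [31, 48], visited so far: [43]
  queue [31, 48] -> pop 31, enqueue [22, 33], visited so far: [43, 31]
  queue [48, 22, 33] -> pop 48, enqueue [none], visited so far: [43, 31, 48]
  queue [22, 33] -> pop 22, enqueue [14], visited so far: [43, 31, 48, 22]
  queue [33, 14] -> pop 33, enqueue [42], visited so far: [43, 31, 48, 22, 33]
  queue [14, 42] -> pop 14, enqueue [2, 19], visited so far: [43, 31, 48, 22, 33, 14]
  queue [42, 2, 19] -> pop 42, enqueue [none], visited so far: [43, 31, 48, 22, 33, 14, 42]
  queue [2, 19] -> pop 2, enqueue [none], visited so far: [43, 31, 48, 22, 33, 14, 42, 2]
  queue [19] -> pop 19, enqueue [none], visited so far: [43, 31, 48, 22, 33, 14, 42, 2, 19]
Result: [43, 31, 48, 22, 33, 14, 42, 2, 19]


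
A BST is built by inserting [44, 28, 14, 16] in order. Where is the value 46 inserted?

Starting tree (level order): [44, 28, None, 14, None, None, 16]
Insertion path: 44
Result: insert 46 as right child of 44
Final tree (level order): [44, 28, 46, 14, None, None, None, None, 16]


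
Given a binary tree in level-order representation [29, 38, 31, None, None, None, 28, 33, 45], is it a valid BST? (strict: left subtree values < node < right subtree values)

Level-order array: [29, 38, 31, None, None, None, 28, 33, 45]
Validate using subtree bounds (lo, hi): at each node, require lo < value < hi,
then recurse left with hi=value and right with lo=value.
Preorder trace (stopping at first violation):
  at node 29 with bounds (-inf, +inf): OK
  at node 38 with bounds (-inf, 29): VIOLATION
Node 38 violates its bound: not (-inf < 38 < 29).
Result: Not a valid BST


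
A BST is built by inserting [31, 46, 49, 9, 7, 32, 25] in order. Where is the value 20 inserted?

Starting tree (level order): [31, 9, 46, 7, 25, 32, 49]
Insertion path: 31 -> 9 -> 25
Result: insert 20 as left child of 25
Final tree (level order): [31, 9, 46, 7, 25, 32, 49, None, None, 20]


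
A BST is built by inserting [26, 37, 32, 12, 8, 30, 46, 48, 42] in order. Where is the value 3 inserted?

Starting tree (level order): [26, 12, 37, 8, None, 32, 46, None, None, 30, None, 42, 48]
Insertion path: 26 -> 12 -> 8
Result: insert 3 as left child of 8
Final tree (level order): [26, 12, 37, 8, None, 32, 46, 3, None, 30, None, 42, 48]


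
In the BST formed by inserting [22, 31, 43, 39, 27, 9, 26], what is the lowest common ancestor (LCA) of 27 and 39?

Tree insertion order: [22, 31, 43, 39, 27, 9, 26]
Tree (level-order array): [22, 9, 31, None, None, 27, 43, 26, None, 39]
In a BST, the LCA of p=27, q=39 is the first node v on the
root-to-leaf path with p <= v <= q (go left if both < v, right if both > v).
Walk from root:
  at 22: both 27 and 39 > 22, go right
  at 31: 27 <= 31 <= 39, this is the LCA
LCA = 31


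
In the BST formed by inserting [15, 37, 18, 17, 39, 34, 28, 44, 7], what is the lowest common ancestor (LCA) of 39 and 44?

Tree insertion order: [15, 37, 18, 17, 39, 34, 28, 44, 7]
Tree (level-order array): [15, 7, 37, None, None, 18, 39, 17, 34, None, 44, None, None, 28]
In a BST, the LCA of p=39, q=44 is the first node v on the
root-to-leaf path with p <= v <= q (go left if both < v, right if both > v).
Walk from root:
  at 15: both 39 and 44 > 15, go right
  at 37: both 39 and 44 > 37, go right
  at 39: 39 <= 39 <= 44, this is the LCA
LCA = 39


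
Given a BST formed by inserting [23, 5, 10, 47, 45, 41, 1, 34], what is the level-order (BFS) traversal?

Tree insertion order: [23, 5, 10, 47, 45, 41, 1, 34]
Tree (level-order array): [23, 5, 47, 1, 10, 45, None, None, None, None, None, 41, None, 34]
BFS from the root, enqueuing left then right child of each popped node:
  queue [23] -> pop 23, enqueue [5, 47], visited so far: [23]
  queue [5, 47] -> pop 5, enqueue [1, 10], visited so far: [23, 5]
  queue [47, 1, 10] -> pop 47, enqueue [45], visited so far: [23, 5, 47]
  queue [1, 10, 45] -> pop 1, enqueue [none], visited so far: [23, 5, 47, 1]
  queue [10, 45] -> pop 10, enqueue [none], visited so far: [23, 5, 47, 1, 10]
  queue [45] -> pop 45, enqueue [41], visited so far: [23, 5, 47, 1, 10, 45]
  queue [41] -> pop 41, enqueue [34], visited so far: [23, 5, 47, 1, 10, 45, 41]
  queue [34] -> pop 34, enqueue [none], visited so far: [23, 5, 47, 1, 10, 45, 41, 34]
Result: [23, 5, 47, 1, 10, 45, 41, 34]


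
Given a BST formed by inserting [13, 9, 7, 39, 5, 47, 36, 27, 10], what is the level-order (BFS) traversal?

Tree insertion order: [13, 9, 7, 39, 5, 47, 36, 27, 10]
Tree (level-order array): [13, 9, 39, 7, 10, 36, 47, 5, None, None, None, 27]
BFS from the root, enqueuing left then right child of each popped node:
  queue [13] -> pop 13, enqueue [9, 39], visited so far: [13]
  queue [9, 39] -> pop 9, enqueue [7, 10], visited so far: [13, 9]
  queue [39, 7, 10] -> pop 39, enqueue [36, 47], visited so far: [13, 9, 39]
  queue [7, 10, 36, 47] -> pop 7, enqueue [5], visited so far: [13, 9, 39, 7]
  queue [10, 36, 47, 5] -> pop 10, enqueue [none], visited so far: [13, 9, 39, 7, 10]
  queue [36, 47, 5] -> pop 36, enqueue [27], visited so far: [13, 9, 39, 7, 10, 36]
  queue [47, 5, 27] -> pop 47, enqueue [none], visited so far: [13, 9, 39, 7, 10, 36, 47]
  queue [5, 27] -> pop 5, enqueue [none], visited so far: [13, 9, 39, 7, 10, 36, 47, 5]
  queue [27] -> pop 27, enqueue [none], visited so far: [13, 9, 39, 7, 10, 36, 47, 5, 27]
Result: [13, 9, 39, 7, 10, 36, 47, 5, 27]


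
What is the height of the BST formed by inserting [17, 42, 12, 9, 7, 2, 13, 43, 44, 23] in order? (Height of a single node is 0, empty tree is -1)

Insertion order: [17, 42, 12, 9, 7, 2, 13, 43, 44, 23]
Tree (level-order array): [17, 12, 42, 9, 13, 23, 43, 7, None, None, None, None, None, None, 44, 2]
Compute height bottom-up (empty subtree = -1):
  height(2) = 1 + max(-1, -1) = 0
  height(7) = 1 + max(0, -1) = 1
  height(9) = 1 + max(1, -1) = 2
  height(13) = 1 + max(-1, -1) = 0
  height(12) = 1 + max(2, 0) = 3
  height(23) = 1 + max(-1, -1) = 0
  height(44) = 1 + max(-1, -1) = 0
  height(43) = 1 + max(-1, 0) = 1
  height(42) = 1 + max(0, 1) = 2
  height(17) = 1 + max(3, 2) = 4
Height = 4


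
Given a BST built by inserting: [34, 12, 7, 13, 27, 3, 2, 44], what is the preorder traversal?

Tree insertion order: [34, 12, 7, 13, 27, 3, 2, 44]
Tree (level-order array): [34, 12, 44, 7, 13, None, None, 3, None, None, 27, 2]
Preorder traversal: [34, 12, 7, 3, 2, 13, 27, 44]


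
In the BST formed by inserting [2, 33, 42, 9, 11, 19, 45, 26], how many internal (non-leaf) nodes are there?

Tree built from: [2, 33, 42, 9, 11, 19, 45, 26]
Tree (level-order array): [2, None, 33, 9, 42, None, 11, None, 45, None, 19, None, None, None, 26]
Rule: An internal node has at least one child.
Per-node child counts:
  node 2: 1 child(ren)
  node 33: 2 child(ren)
  node 9: 1 child(ren)
  node 11: 1 child(ren)
  node 19: 1 child(ren)
  node 26: 0 child(ren)
  node 42: 1 child(ren)
  node 45: 0 child(ren)
Matching nodes: [2, 33, 9, 11, 19, 42]
Count of internal (non-leaf) nodes: 6


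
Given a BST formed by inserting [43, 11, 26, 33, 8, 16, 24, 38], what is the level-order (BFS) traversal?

Tree insertion order: [43, 11, 26, 33, 8, 16, 24, 38]
Tree (level-order array): [43, 11, None, 8, 26, None, None, 16, 33, None, 24, None, 38]
BFS from the root, enqueuing left then right child of each popped node:
  queue [43] -> pop 43, enqueue [11], visited so far: [43]
  queue [11] -> pop 11, enqueue [8, 26], visited so far: [43, 11]
  queue [8, 26] -> pop 8, enqueue [none], visited so far: [43, 11, 8]
  queue [26] -> pop 26, enqueue [16, 33], visited so far: [43, 11, 8, 26]
  queue [16, 33] -> pop 16, enqueue [24], visited so far: [43, 11, 8, 26, 16]
  queue [33, 24] -> pop 33, enqueue [38], visited so far: [43, 11, 8, 26, 16, 33]
  queue [24, 38] -> pop 24, enqueue [none], visited so far: [43, 11, 8, 26, 16, 33, 24]
  queue [38] -> pop 38, enqueue [none], visited so far: [43, 11, 8, 26, 16, 33, 24, 38]
Result: [43, 11, 8, 26, 16, 33, 24, 38]


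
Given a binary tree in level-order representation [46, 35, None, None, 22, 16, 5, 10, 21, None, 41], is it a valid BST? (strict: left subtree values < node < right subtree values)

Level-order array: [46, 35, None, None, 22, 16, 5, 10, 21, None, 41]
Validate using subtree bounds (lo, hi): at each node, require lo < value < hi,
then recurse left with hi=value and right with lo=value.
Preorder trace (stopping at first violation):
  at node 46 with bounds (-inf, +inf): OK
  at node 35 with bounds (-inf, 46): OK
  at node 22 with bounds (35, 46): VIOLATION
Node 22 violates its bound: not (35 < 22 < 46).
Result: Not a valid BST


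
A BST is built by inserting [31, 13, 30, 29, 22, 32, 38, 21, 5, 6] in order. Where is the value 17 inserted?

Starting tree (level order): [31, 13, 32, 5, 30, None, 38, None, 6, 29, None, None, None, None, None, 22, None, 21]
Insertion path: 31 -> 13 -> 30 -> 29 -> 22 -> 21
Result: insert 17 as left child of 21
Final tree (level order): [31, 13, 32, 5, 30, None, 38, None, 6, 29, None, None, None, None, None, 22, None, 21, None, 17]


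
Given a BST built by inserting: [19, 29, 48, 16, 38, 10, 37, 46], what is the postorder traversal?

Tree insertion order: [19, 29, 48, 16, 38, 10, 37, 46]
Tree (level-order array): [19, 16, 29, 10, None, None, 48, None, None, 38, None, 37, 46]
Postorder traversal: [10, 16, 37, 46, 38, 48, 29, 19]


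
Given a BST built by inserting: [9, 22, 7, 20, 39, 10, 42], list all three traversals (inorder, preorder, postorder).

Tree insertion order: [9, 22, 7, 20, 39, 10, 42]
Tree (level-order array): [9, 7, 22, None, None, 20, 39, 10, None, None, 42]
Inorder (L, root, R): [7, 9, 10, 20, 22, 39, 42]
Preorder (root, L, R): [9, 7, 22, 20, 10, 39, 42]
Postorder (L, R, root): [7, 10, 20, 42, 39, 22, 9]


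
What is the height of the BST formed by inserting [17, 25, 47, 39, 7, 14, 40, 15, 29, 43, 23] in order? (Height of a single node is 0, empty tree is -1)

Insertion order: [17, 25, 47, 39, 7, 14, 40, 15, 29, 43, 23]
Tree (level-order array): [17, 7, 25, None, 14, 23, 47, None, 15, None, None, 39, None, None, None, 29, 40, None, None, None, 43]
Compute height bottom-up (empty subtree = -1):
  height(15) = 1 + max(-1, -1) = 0
  height(14) = 1 + max(-1, 0) = 1
  height(7) = 1 + max(-1, 1) = 2
  height(23) = 1 + max(-1, -1) = 0
  height(29) = 1 + max(-1, -1) = 0
  height(43) = 1 + max(-1, -1) = 0
  height(40) = 1 + max(-1, 0) = 1
  height(39) = 1 + max(0, 1) = 2
  height(47) = 1 + max(2, -1) = 3
  height(25) = 1 + max(0, 3) = 4
  height(17) = 1 + max(2, 4) = 5
Height = 5


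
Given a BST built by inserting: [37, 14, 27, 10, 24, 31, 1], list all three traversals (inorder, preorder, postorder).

Tree insertion order: [37, 14, 27, 10, 24, 31, 1]
Tree (level-order array): [37, 14, None, 10, 27, 1, None, 24, 31]
Inorder (L, root, R): [1, 10, 14, 24, 27, 31, 37]
Preorder (root, L, R): [37, 14, 10, 1, 27, 24, 31]
Postorder (L, R, root): [1, 10, 24, 31, 27, 14, 37]


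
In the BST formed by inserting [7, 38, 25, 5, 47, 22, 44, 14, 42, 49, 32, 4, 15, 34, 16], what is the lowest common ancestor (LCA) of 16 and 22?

Tree insertion order: [7, 38, 25, 5, 47, 22, 44, 14, 42, 49, 32, 4, 15, 34, 16]
Tree (level-order array): [7, 5, 38, 4, None, 25, 47, None, None, 22, 32, 44, 49, 14, None, None, 34, 42, None, None, None, None, 15, None, None, None, None, None, 16]
In a BST, the LCA of p=16, q=22 is the first node v on the
root-to-leaf path with p <= v <= q (go left if both < v, right if both > v).
Walk from root:
  at 7: both 16 and 22 > 7, go right
  at 38: both 16 and 22 < 38, go left
  at 25: both 16 and 22 < 25, go left
  at 22: 16 <= 22 <= 22, this is the LCA
LCA = 22


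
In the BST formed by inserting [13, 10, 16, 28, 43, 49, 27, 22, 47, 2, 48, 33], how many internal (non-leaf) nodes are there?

Tree built from: [13, 10, 16, 28, 43, 49, 27, 22, 47, 2, 48, 33]
Tree (level-order array): [13, 10, 16, 2, None, None, 28, None, None, 27, 43, 22, None, 33, 49, None, None, None, None, 47, None, None, 48]
Rule: An internal node has at least one child.
Per-node child counts:
  node 13: 2 child(ren)
  node 10: 1 child(ren)
  node 2: 0 child(ren)
  node 16: 1 child(ren)
  node 28: 2 child(ren)
  node 27: 1 child(ren)
  node 22: 0 child(ren)
  node 43: 2 child(ren)
  node 33: 0 child(ren)
  node 49: 1 child(ren)
  node 47: 1 child(ren)
  node 48: 0 child(ren)
Matching nodes: [13, 10, 16, 28, 27, 43, 49, 47]
Count of internal (non-leaf) nodes: 8


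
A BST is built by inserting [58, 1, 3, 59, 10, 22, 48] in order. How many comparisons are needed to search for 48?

Search path for 48: 58 -> 1 -> 3 -> 10 -> 22 -> 48
Found: True
Comparisons: 6


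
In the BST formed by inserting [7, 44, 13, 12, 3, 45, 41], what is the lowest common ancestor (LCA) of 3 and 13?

Tree insertion order: [7, 44, 13, 12, 3, 45, 41]
Tree (level-order array): [7, 3, 44, None, None, 13, 45, 12, 41]
In a BST, the LCA of p=3, q=13 is the first node v on the
root-to-leaf path with p <= v <= q (go left if both < v, right if both > v).
Walk from root:
  at 7: 3 <= 7 <= 13, this is the LCA
LCA = 7


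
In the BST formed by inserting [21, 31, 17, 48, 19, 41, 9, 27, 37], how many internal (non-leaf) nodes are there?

Tree built from: [21, 31, 17, 48, 19, 41, 9, 27, 37]
Tree (level-order array): [21, 17, 31, 9, 19, 27, 48, None, None, None, None, None, None, 41, None, 37]
Rule: An internal node has at least one child.
Per-node child counts:
  node 21: 2 child(ren)
  node 17: 2 child(ren)
  node 9: 0 child(ren)
  node 19: 0 child(ren)
  node 31: 2 child(ren)
  node 27: 0 child(ren)
  node 48: 1 child(ren)
  node 41: 1 child(ren)
  node 37: 0 child(ren)
Matching nodes: [21, 17, 31, 48, 41]
Count of internal (non-leaf) nodes: 5


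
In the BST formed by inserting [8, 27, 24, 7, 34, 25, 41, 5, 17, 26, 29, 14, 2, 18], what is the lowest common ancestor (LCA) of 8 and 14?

Tree insertion order: [8, 27, 24, 7, 34, 25, 41, 5, 17, 26, 29, 14, 2, 18]
Tree (level-order array): [8, 7, 27, 5, None, 24, 34, 2, None, 17, 25, 29, 41, None, None, 14, 18, None, 26]
In a BST, the LCA of p=8, q=14 is the first node v on the
root-to-leaf path with p <= v <= q (go left if both < v, right if both > v).
Walk from root:
  at 8: 8 <= 8 <= 14, this is the LCA
LCA = 8


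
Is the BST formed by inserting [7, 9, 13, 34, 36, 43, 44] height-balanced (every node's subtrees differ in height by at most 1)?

Tree (level-order array): [7, None, 9, None, 13, None, 34, None, 36, None, 43, None, 44]
Definition: a tree is height-balanced if, at every node, |h(left) - h(right)| <= 1 (empty subtree has height -1).
Bottom-up per-node check:
  node 44: h_left=-1, h_right=-1, diff=0 [OK], height=0
  node 43: h_left=-1, h_right=0, diff=1 [OK], height=1
  node 36: h_left=-1, h_right=1, diff=2 [FAIL (|-1-1|=2 > 1)], height=2
  node 34: h_left=-1, h_right=2, diff=3 [FAIL (|-1-2|=3 > 1)], height=3
  node 13: h_left=-1, h_right=3, diff=4 [FAIL (|-1-3|=4 > 1)], height=4
  node 9: h_left=-1, h_right=4, diff=5 [FAIL (|-1-4|=5 > 1)], height=5
  node 7: h_left=-1, h_right=5, diff=6 [FAIL (|-1-5|=6 > 1)], height=6
Node 36 violates the condition: |-1 - 1| = 2 > 1.
Result: Not balanced


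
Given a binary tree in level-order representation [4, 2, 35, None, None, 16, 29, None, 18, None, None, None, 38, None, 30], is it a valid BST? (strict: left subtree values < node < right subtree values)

Level-order array: [4, 2, 35, None, None, 16, 29, None, 18, None, None, None, 38, None, 30]
Validate using subtree bounds (lo, hi): at each node, require lo < value < hi,
then recurse left with hi=value and right with lo=value.
Preorder trace (stopping at first violation):
  at node 4 with bounds (-inf, +inf): OK
  at node 2 with bounds (-inf, 4): OK
  at node 35 with bounds (4, +inf): OK
  at node 16 with bounds (4, 35): OK
  at node 18 with bounds (16, 35): OK
  at node 38 with bounds (18, 35): VIOLATION
Node 38 violates its bound: not (18 < 38 < 35).
Result: Not a valid BST


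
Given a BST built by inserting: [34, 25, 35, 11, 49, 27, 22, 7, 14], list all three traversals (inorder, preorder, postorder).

Tree insertion order: [34, 25, 35, 11, 49, 27, 22, 7, 14]
Tree (level-order array): [34, 25, 35, 11, 27, None, 49, 7, 22, None, None, None, None, None, None, 14]
Inorder (L, root, R): [7, 11, 14, 22, 25, 27, 34, 35, 49]
Preorder (root, L, R): [34, 25, 11, 7, 22, 14, 27, 35, 49]
Postorder (L, R, root): [7, 14, 22, 11, 27, 25, 49, 35, 34]


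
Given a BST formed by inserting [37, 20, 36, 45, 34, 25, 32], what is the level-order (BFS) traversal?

Tree insertion order: [37, 20, 36, 45, 34, 25, 32]
Tree (level-order array): [37, 20, 45, None, 36, None, None, 34, None, 25, None, None, 32]
BFS from the root, enqueuing left then right child of each popped node:
  queue [37] -> pop 37, enqueue [20, 45], visited so far: [37]
  queue [20, 45] -> pop 20, enqueue [36], visited so far: [37, 20]
  queue [45, 36] -> pop 45, enqueue [none], visited so far: [37, 20, 45]
  queue [36] -> pop 36, enqueue [34], visited so far: [37, 20, 45, 36]
  queue [34] -> pop 34, enqueue [25], visited so far: [37, 20, 45, 36, 34]
  queue [25] -> pop 25, enqueue [32], visited so far: [37, 20, 45, 36, 34, 25]
  queue [32] -> pop 32, enqueue [none], visited so far: [37, 20, 45, 36, 34, 25, 32]
Result: [37, 20, 45, 36, 34, 25, 32]


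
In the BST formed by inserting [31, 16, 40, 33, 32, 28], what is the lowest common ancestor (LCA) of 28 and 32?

Tree insertion order: [31, 16, 40, 33, 32, 28]
Tree (level-order array): [31, 16, 40, None, 28, 33, None, None, None, 32]
In a BST, the LCA of p=28, q=32 is the first node v on the
root-to-leaf path with p <= v <= q (go left if both < v, right if both > v).
Walk from root:
  at 31: 28 <= 31 <= 32, this is the LCA
LCA = 31


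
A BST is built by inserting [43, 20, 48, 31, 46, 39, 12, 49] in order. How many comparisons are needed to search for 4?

Search path for 4: 43 -> 20 -> 12
Found: False
Comparisons: 3


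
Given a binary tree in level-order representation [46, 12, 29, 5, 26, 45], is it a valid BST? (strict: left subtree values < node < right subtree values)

Level-order array: [46, 12, 29, 5, 26, 45]
Validate using subtree bounds (lo, hi): at each node, require lo < value < hi,
then recurse left with hi=value and right with lo=value.
Preorder trace (stopping at first violation):
  at node 46 with bounds (-inf, +inf): OK
  at node 12 with bounds (-inf, 46): OK
  at node 5 with bounds (-inf, 12): OK
  at node 26 with bounds (12, 46): OK
  at node 29 with bounds (46, +inf): VIOLATION
Node 29 violates its bound: not (46 < 29 < +inf).
Result: Not a valid BST


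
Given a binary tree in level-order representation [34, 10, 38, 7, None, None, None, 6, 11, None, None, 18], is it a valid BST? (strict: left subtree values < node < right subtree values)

Level-order array: [34, 10, 38, 7, None, None, None, 6, 11, None, None, 18]
Validate using subtree bounds (lo, hi): at each node, require lo < value < hi,
then recurse left with hi=value and right with lo=value.
Preorder trace (stopping at first violation):
  at node 34 with bounds (-inf, +inf): OK
  at node 10 with bounds (-inf, 34): OK
  at node 7 with bounds (-inf, 10): OK
  at node 6 with bounds (-inf, 7): OK
  at node 11 with bounds (7, 10): VIOLATION
Node 11 violates its bound: not (7 < 11 < 10).
Result: Not a valid BST


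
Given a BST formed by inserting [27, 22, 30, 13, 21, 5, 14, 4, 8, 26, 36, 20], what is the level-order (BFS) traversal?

Tree insertion order: [27, 22, 30, 13, 21, 5, 14, 4, 8, 26, 36, 20]
Tree (level-order array): [27, 22, 30, 13, 26, None, 36, 5, 21, None, None, None, None, 4, 8, 14, None, None, None, None, None, None, 20]
BFS from the root, enqueuing left then right child of each popped node:
  queue [27] -> pop 27, enqueue [22, 30], visited so far: [27]
  queue [22, 30] -> pop 22, enqueue [13, 26], visited so far: [27, 22]
  queue [30, 13, 26] -> pop 30, enqueue [36], visited so far: [27, 22, 30]
  queue [13, 26, 36] -> pop 13, enqueue [5, 21], visited so far: [27, 22, 30, 13]
  queue [26, 36, 5, 21] -> pop 26, enqueue [none], visited so far: [27, 22, 30, 13, 26]
  queue [36, 5, 21] -> pop 36, enqueue [none], visited so far: [27, 22, 30, 13, 26, 36]
  queue [5, 21] -> pop 5, enqueue [4, 8], visited so far: [27, 22, 30, 13, 26, 36, 5]
  queue [21, 4, 8] -> pop 21, enqueue [14], visited so far: [27, 22, 30, 13, 26, 36, 5, 21]
  queue [4, 8, 14] -> pop 4, enqueue [none], visited so far: [27, 22, 30, 13, 26, 36, 5, 21, 4]
  queue [8, 14] -> pop 8, enqueue [none], visited so far: [27, 22, 30, 13, 26, 36, 5, 21, 4, 8]
  queue [14] -> pop 14, enqueue [20], visited so far: [27, 22, 30, 13, 26, 36, 5, 21, 4, 8, 14]
  queue [20] -> pop 20, enqueue [none], visited so far: [27, 22, 30, 13, 26, 36, 5, 21, 4, 8, 14, 20]
Result: [27, 22, 30, 13, 26, 36, 5, 21, 4, 8, 14, 20]


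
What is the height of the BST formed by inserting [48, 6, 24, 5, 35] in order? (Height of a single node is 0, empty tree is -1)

Insertion order: [48, 6, 24, 5, 35]
Tree (level-order array): [48, 6, None, 5, 24, None, None, None, 35]
Compute height bottom-up (empty subtree = -1):
  height(5) = 1 + max(-1, -1) = 0
  height(35) = 1 + max(-1, -1) = 0
  height(24) = 1 + max(-1, 0) = 1
  height(6) = 1 + max(0, 1) = 2
  height(48) = 1 + max(2, -1) = 3
Height = 3


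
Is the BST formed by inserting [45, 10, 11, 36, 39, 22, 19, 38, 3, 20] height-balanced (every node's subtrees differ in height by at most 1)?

Tree (level-order array): [45, 10, None, 3, 11, None, None, None, 36, 22, 39, 19, None, 38, None, None, 20]
Definition: a tree is height-balanced if, at every node, |h(left) - h(right)| <= 1 (empty subtree has height -1).
Bottom-up per-node check:
  node 3: h_left=-1, h_right=-1, diff=0 [OK], height=0
  node 20: h_left=-1, h_right=-1, diff=0 [OK], height=0
  node 19: h_left=-1, h_right=0, diff=1 [OK], height=1
  node 22: h_left=1, h_right=-1, diff=2 [FAIL (|1--1|=2 > 1)], height=2
  node 38: h_left=-1, h_right=-1, diff=0 [OK], height=0
  node 39: h_left=0, h_right=-1, diff=1 [OK], height=1
  node 36: h_left=2, h_right=1, diff=1 [OK], height=3
  node 11: h_left=-1, h_right=3, diff=4 [FAIL (|-1-3|=4 > 1)], height=4
  node 10: h_left=0, h_right=4, diff=4 [FAIL (|0-4|=4 > 1)], height=5
  node 45: h_left=5, h_right=-1, diff=6 [FAIL (|5--1|=6 > 1)], height=6
Node 22 violates the condition: |1 - -1| = 2 > 1.
Result: Not balanced


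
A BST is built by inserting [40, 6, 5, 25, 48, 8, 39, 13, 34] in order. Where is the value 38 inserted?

Starting tree (level order): [40, 6, 48, 5, 25, None, None, None, None, 8, 39, None, 13, 34]
Insertion path: 40 -> 6 -> 25 -> 39 -> 34
Result: insert 38 as right child of 34
Final tree (level order): [40, 6, 48, 5, 25, None, None, None, None, 8, 39, None, 13, 34, None, None, None, None, 38]


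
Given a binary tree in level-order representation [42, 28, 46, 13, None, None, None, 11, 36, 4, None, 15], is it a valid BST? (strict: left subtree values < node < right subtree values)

Level-order array: [42, 28, 46, 13, None, None, None, 11, 36, 4, None, 15]
Validate using subtree bounds (lo, hi): at each node, require lo < value < hi,
then recurse left with hi=value and right with lo=value.
Preorder trace (stopping at first violation):
  at node 42 with bounds (-inf, +inf): OK
  at node 28 with bounds (-inf, 42): OK
  at node 13 with bounds (-inf, 28): OK
  at node 11 with bounds (-inf, 13): OK
  at node 4 with bounds (-inf, 11): OK
  at node 36 with bounds (13, 28): VIOLATION
Node 36 violates its bound: not (13 < 36 < 28).
Result: Not a valid BST


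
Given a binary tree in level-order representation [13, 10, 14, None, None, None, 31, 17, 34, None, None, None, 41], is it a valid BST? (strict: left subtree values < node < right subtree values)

Level-order array: [13, 10, 14, None, None, None, 31, 17, 34, None, None, None, 41]
Validate using subtree bounds (lo, hi): at each node, require lo < value < hi,
then recurse left with hi=value and right with lo=value.
Preorder trace (stopping at first violation):
  at node 13 with bounds (-inf, +inf): OK
  at node 10 with bounds (-inf, 13): OK
  at node 14 with bounds (13, +inf): OK
  at node 31 with bounds (14, +inf): OK
  at node 17 with bounds (14, 31): OK
  at node 34 with bounds (31, +inf): OK
  at node 41 with bounds (34, +inf): OK
No violation found at any node.
Result: Valid BST


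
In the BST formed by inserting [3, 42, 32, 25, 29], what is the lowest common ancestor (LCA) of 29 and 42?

Tree insertion order: [3, 42, 32, 25, 29]
Tree (level-order array): [3, None, 42, 32, None, 25, None, None, 29]
In a BST, the LCA of p=29, q=42 is the first node v on the
root-to-leaf path with p <= v <= q (go left if both < v, right if both > v).
Walk from root:
  at 3: both 29 and 42 > 3, go right
  at 42: 29 <= 42 <= 42, this is the LCA
LCA = 42


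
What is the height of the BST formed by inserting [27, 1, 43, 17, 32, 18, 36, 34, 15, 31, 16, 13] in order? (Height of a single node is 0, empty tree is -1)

Insertion order: [27, 1, 43, 17, 32, 18, 36, 34, 15, 31, 16, 13]
Tree (level-order array): [27, 1, 43, None, 17, 32, None, 15, 18, 31, 36, 13, 16, None, None, None, None, 34]
Compute height bottom-up (empty subtree = -1):
  height(13) = 1 + max(-1, -1) = 0
  height(16) = 1 + max(-1, -1) = 0
  height(15) = 1 + max(0, 0) = 1
  height(18) = 1 + max(-1, -1) = 0
  height(17) = 1 + max(1, 0) = 2
  height(1) = 1 + max(-1, 2) = 3
  height(31) = 1 + max(-1, -1) = 0
  height(34) = 1 + max(-1, -1) = 0
  height(36) = 1 + max(0, -1) = 1
  height(32) = 1 + max(0, 1) = 2
  height(43) = 1 + max(2, -1) = 3
  height(27) = 1 + max(3, 3) = 4
Height = 4


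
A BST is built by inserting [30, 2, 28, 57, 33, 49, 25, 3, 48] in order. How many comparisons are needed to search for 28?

Search path for 28: 30 -> 2 -> 28
Found: True
Comparisons: 3


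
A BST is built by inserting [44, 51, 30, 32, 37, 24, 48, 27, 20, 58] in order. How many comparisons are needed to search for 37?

Search path for 37: 44 -> 30 -> 32 -> 37
Found: True
Comparisons: 4


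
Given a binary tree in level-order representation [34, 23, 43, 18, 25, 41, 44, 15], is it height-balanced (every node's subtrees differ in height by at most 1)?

Tree (level-order array): [34, 23, 43, 18, 25, 41, 44, 15]
Definition: a tree is height-balanced if, at every node, |h(left) - h(right)| <= 1 (empty subtree has height -1).
Bottom-up per-node check:
  node 15: h_left=-1, h_right=-1, diff=0 [OK], height=0
  node 18: h_left=0, h_right=-1, diff=1 [OK], height=1
  node 25: h_left=-1, h_right=-1, diff=0 [OK], height=0
  node 23: h_left=1, h_right=0, diff=1 [OK], height=2
  node 41: h_left=-1, h_right=-1, diff=0 [OK], height=0
  node 44: h_left=-1, h_right=-1, diff=0 [OK], height=0
  node 43: h_left=0, h_right=0, diff=0 [OK], height=1
  node 34: h_left=2, h_right=1, diff=1 [OK], height=3
All nodes satisfy the balance condition.
Result: Balanced


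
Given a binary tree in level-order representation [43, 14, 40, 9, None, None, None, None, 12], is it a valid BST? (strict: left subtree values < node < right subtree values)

Level-order array: [43, 14, 40, 9, None, None, None, None, 12]
Validate using subtree bounds (lo, hi): at each node, require lo < value < hi,
then recurse left with hi=value and right with lo=value.
Preorder trace (stopping at first violation):
  at node 43 with bounds (-inf, +inf): OK
  at node 14 with bounds (-inf, 43): OK
  at node 9 with bounds (-inf, 14): OK
  at node 12 with bounds (9, 14): OK
  at node 40 with bounds (43, +inf): VIOLATION
Node 40 violates its bound: not (43 < 40 < +inf).
Result: Not a valid BST


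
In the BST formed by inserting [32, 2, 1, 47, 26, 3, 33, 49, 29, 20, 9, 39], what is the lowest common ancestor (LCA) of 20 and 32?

Tree insertion order: [32, 2, 1, 47, 26, 3, 33, 49, 29, 20, 9, 39]
Tree (level-order array): [32, 2, 47, 1, 26, 33, 49, None, None, 3, 29, None, 39, None, None, None, 20, None, None, None, None, 9]
In a BST, the LCA of p=20, q=32 is the first node v on the
root-to-leaf path with p <= v <= q (go left if both < v, right if both > v).
Walk from root:
  at 32: 20 <= 32 <= 32, this is the LCA
LCA = 32


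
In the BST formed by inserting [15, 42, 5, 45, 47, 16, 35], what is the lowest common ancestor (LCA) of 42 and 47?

Tree insertion order: [15, 42, 5, 45, 47, 16, 35]
Tree (level-order array): [15, 5, 42, None, None, 16, 45, None, 35, None, 47]
In a BST, the LCA of p=42, q=47 is the first node v on the
root-to-leaf path with p <= v <= q (go left if both < v, right if both > v).
Walk from root:
  at 15: both 42 and 47 > 15, go right
  at 42: 42 <= 42 <= 47, this is the LCA
LCA = 42


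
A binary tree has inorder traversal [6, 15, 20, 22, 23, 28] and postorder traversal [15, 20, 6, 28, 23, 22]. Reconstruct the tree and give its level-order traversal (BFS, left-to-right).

Inorder:   [6, 15, 20, 22, 23, 28]
Postorder: [15, 20, 6, 28, 23, 22]
Algorithm: postorder visits root last, so walk postorder right-to-left;
each value is the root of the current inorder slice — split it at that
value, recurse on the right subtree first, then the left.
Recursive splits:
  root=22; inorder splits into left=[6, 15, 20], right=[23, 28]
  root=23; inorder splits into left=[], right=[28]
  root=28; inorder splits into left=[], right=[]
  root=6; inorder splits into left=[], right=[15, 20]
  root=20; inorder splits into left=[15], right=[]
  root=15; inorder splits into left=[], right=[]
Reconstructed level-order: [22, 6, 23, 20, 28, 15]
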